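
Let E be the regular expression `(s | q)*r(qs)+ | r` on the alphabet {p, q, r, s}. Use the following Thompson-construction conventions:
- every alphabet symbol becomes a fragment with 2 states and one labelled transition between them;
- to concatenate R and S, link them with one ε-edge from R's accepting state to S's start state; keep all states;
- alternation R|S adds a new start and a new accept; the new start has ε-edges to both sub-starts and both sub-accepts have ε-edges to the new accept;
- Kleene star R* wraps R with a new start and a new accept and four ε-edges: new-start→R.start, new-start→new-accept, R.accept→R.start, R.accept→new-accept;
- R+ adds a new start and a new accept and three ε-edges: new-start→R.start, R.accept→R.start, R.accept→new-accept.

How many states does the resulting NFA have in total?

By structural recursion:
Each of the 6 symbol leaves contributes a 2-state fragment.
  s | q : 6 states
  (s | q)* : 8 states
  qs : 4 states
  (qs)+ : 6 states
  (s | q)*r(qs)+ : 16 states
  (s | q)*r(qs)+ | r : 20 states

20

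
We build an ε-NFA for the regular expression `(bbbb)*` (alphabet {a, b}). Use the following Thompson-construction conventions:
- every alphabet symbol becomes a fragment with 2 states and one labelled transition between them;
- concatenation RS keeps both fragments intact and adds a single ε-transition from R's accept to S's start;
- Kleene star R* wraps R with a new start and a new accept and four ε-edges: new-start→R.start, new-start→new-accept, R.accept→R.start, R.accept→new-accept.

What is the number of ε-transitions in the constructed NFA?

7

By structural recursion:
Each of the 4 symbol leaves contributes 0 ε-transitions.
  bbbb → 3 ε-transitions
  (bbbb)* → 7 ε-transitions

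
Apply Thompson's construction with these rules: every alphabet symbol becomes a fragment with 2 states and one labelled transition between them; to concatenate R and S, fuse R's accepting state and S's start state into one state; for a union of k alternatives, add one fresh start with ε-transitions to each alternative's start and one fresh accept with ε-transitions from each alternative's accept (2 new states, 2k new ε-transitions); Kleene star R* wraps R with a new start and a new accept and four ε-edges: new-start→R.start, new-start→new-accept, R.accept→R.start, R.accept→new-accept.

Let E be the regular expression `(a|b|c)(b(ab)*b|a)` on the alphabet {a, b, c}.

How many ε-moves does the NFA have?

14

By structural recursion:
Each of the 8 symbol leaves contributes 0 ε-transitions.
  a|b|c : 6 ε-transitions
  ab : 0 ε-transitions
  (ab)* : 4 ε-transitions
  b(ab)*b : 4 ε-transitions
  b(ab)*b|a : 8 ε-transitions
  (a|b|c)(b(ab)*b|a) : 14 ε-transitions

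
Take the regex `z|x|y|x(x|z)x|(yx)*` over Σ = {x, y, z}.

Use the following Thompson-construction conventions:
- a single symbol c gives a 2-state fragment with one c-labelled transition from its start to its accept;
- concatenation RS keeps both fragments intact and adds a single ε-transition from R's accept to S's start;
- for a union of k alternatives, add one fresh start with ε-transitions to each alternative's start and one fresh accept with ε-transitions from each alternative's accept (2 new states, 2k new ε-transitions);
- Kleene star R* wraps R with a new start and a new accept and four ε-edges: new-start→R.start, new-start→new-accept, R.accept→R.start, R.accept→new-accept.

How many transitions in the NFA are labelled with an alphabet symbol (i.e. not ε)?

Bottom-up over the parse tree:
Each of the 9 symbol leaves contributes exactly 1 symbol transition.
  x|z — 2 symbol transitions
  x(x|z)x — 4 symbol transitions
  yx — 2 symbol transitions
  (yx)* — 2 symbol transitions
  z|x|y|x(x|z)x|(yx)* — 9 symbol transitions

9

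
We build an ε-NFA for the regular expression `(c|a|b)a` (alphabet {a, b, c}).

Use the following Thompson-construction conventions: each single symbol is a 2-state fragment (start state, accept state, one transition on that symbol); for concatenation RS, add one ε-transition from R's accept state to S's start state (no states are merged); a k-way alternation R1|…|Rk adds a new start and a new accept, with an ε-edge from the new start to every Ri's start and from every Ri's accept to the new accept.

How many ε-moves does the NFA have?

7

Bottom-up over the parse tree:
Each of the 4 symbol leaves contributes 0 ε-transitions.
  c|a|b : 6 ε-transitions
  (c|a|b)a : 7 ε-transitions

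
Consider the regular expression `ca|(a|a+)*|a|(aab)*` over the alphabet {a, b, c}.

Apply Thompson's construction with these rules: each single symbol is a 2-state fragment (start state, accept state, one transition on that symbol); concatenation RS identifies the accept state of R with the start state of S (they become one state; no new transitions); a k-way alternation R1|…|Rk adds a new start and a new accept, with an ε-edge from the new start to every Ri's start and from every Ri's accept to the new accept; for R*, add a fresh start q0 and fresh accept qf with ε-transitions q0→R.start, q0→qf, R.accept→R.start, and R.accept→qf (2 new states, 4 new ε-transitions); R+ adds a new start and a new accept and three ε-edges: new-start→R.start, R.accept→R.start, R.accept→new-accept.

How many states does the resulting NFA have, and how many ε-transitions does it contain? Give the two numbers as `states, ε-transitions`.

23, 23

Recursing over subexpressions:
Each of the 8 symbol leaves contributes 2 states and 0 ε-transitions.
  ca : 3 states, 0 ε-transitions
  a+ : 4 states, 3 ε-transitions
  a|a+ : 8 states, 7 ε-transitions
  (a|a+)* : 10 states, 11 ε-transitions
  aab : 4 states, 0 ε-transitions
  (aab)* : 6 states, 4 ε-transitions
  ca|(a|a+)*|a|(aab)* : 23 states, 23 ε-transitions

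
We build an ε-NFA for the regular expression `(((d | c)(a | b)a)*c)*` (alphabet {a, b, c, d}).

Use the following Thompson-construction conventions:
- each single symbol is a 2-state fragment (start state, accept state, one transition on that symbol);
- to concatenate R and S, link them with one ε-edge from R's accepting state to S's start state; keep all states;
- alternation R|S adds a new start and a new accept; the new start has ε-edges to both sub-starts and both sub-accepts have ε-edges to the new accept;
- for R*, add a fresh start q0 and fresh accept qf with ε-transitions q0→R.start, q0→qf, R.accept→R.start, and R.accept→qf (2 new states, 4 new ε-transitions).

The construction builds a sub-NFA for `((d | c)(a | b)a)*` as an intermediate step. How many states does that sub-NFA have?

Fragment for `((d | c)(a | b)a)*`:
Each of the 5 symbol leaves contributes a 2-state fragment.
  d | c — 6 states
  a | b — 6 states
  (d | c)(a | b)a — 14 states
  ((d | c)(a | b)a)* — 16 states

16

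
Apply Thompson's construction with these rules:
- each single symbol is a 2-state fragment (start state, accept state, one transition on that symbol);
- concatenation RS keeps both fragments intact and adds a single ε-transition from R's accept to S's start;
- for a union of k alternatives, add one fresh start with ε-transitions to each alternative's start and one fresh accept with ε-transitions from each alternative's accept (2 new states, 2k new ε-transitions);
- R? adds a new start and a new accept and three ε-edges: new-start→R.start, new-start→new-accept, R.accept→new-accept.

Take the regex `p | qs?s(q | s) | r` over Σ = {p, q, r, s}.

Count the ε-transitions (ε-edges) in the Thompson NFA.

Per subexpression:
Each of the 7 symbol leaves contributes 0 ε-transitions.
  s? — 3 ε-transitions
  q | s — 4 ε-transitions
  qs?s(q | s) — 10 ε-transitions
  p | qs?s(q | s) | r — 16 ε-transitions

16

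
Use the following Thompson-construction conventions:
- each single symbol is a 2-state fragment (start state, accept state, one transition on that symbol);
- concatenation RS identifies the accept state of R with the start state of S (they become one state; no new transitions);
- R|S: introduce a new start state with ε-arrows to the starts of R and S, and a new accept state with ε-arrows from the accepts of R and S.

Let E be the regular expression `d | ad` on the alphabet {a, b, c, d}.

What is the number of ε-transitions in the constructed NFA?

4

Recursing over subexpressions:
Each of the 3 symbol leaves contributes 0 ε-transitions.
  ad : 0 ε-transitions
  d | ad : 4 ε-transitions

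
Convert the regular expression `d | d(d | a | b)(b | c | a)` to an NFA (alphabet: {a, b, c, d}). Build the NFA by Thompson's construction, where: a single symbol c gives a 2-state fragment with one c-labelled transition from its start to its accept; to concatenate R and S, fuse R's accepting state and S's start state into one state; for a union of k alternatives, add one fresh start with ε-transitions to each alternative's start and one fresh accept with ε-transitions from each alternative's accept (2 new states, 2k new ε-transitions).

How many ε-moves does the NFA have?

16

Per subexpression:
Each of the 8 symbol leaves contributes 0 ε-transitions.
  d | a | b → 6 ε-transitions
  b | c | a → 6 ε-transitions
  d(d | a | b)(b | c | a) → 12 ε-transitions
  d | d(d | a | b)(b | c | a) → 16 ε-transitions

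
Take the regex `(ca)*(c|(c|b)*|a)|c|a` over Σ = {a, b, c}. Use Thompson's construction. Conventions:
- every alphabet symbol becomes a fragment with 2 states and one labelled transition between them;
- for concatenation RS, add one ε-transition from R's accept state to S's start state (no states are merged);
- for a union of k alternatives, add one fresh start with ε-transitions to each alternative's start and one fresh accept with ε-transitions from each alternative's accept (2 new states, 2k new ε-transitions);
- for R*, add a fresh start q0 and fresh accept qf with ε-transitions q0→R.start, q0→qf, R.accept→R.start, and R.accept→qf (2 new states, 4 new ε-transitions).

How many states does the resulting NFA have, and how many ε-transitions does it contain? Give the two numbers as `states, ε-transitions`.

26, 26

Bottom-up over the parse tree:
Each of the 8 symbol leaves contributes 2 states and 0 ε-transitions.
  ca : 4 states, 1 ε-transition
  (ca)* : 6 states, 5 ε-transitions
  c|b : 6 states, 4 ε-transitions
  (c|b)* : 8 states, 8 ε-transitions
  c|(c|b)*|a : 14 states, 14 ε-transitions
  (ca)*(c|(c|b)*|a) : 20 states, 20 ε-transitions
  (ca)*(c|(c|b)*|a)|c|a : 26 states, 26 ε-transitions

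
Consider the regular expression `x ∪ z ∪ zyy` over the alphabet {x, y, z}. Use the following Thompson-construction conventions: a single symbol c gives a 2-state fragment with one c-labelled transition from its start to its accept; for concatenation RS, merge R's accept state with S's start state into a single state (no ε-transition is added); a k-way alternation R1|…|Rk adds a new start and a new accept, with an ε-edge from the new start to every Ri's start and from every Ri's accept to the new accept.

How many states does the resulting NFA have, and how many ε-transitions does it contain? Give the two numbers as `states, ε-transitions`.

10, 6

Building bottom-up:
Each of the 5 symbol leaves contributes 2 states and 0 ε-transitions.
  zyy — 4 states, 0 ε-transitions
  x ∪ z ∪ zyy — 10 states, 6 ε-transitions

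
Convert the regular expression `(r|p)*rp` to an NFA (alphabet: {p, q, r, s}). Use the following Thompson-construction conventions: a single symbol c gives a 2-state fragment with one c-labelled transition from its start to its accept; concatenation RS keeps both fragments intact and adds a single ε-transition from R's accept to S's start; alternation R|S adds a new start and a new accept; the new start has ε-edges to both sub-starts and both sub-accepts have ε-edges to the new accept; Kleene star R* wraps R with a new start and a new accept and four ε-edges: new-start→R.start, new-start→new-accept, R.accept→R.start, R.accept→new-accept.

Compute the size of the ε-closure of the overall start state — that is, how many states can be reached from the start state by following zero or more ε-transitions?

6

Work bottom-up. For each fragment F, track |ε-closure(F.start)| and whether F's accept lies in that closure (i.e. whether F accepts ε). A single-symbol fragment has closure size 1 and does not accept ε.
  r|p → |ε-closure| = 1 + 1 + 1 = 3 (the new accept is not ε-reachable since no branch accepts ε)
  (r|p)* → |ε-closure| = 1 (new start) + 3 (body) + 1 (new accept) = 5
  (r|p)*rp → the left operand accepts ε, so the closure extends into the next operand (via the concat ε-link); |ε-closure| = 5 + 1 = 6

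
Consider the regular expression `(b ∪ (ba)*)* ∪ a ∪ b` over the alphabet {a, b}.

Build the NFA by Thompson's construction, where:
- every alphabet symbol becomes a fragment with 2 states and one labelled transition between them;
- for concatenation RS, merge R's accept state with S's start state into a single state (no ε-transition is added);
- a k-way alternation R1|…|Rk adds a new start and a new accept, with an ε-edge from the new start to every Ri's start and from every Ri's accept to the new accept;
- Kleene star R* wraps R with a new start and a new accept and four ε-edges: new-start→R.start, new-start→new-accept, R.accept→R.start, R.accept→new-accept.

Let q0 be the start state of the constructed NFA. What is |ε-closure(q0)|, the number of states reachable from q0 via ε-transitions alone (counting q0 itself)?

Compute the ε-closure size of each fragment's start state recursively; a symbol fragment's start has no outgoing ε-edge, so its closure is just itself (size 1).
  ba : same as the first factor's closure: |ε-closure| = 1
  (ba)* : new start has ε-edges to the inner start and to the new accept, so |ε-closure| = 2 + 1 = 3
  b ∪ (ba)* : |ε-closure| = 1 (new start) + (1 + 3) + 1 (new accept, since some branch ε-reaches its own accept) = 6
  (b ∪ (ba)*)* : |ε-closure| = 1 (new start) + 6 (body) + 1 (new accept) = 8
  (b ∪ (ba)*)* ∪ a ∪ b : new start ε-reaches every alternative's start; at least one alternative accepts ε, so the union's new accept is reached too: |ε-closure| = 1 + 8 + 1 + 1 + 1 = 12

12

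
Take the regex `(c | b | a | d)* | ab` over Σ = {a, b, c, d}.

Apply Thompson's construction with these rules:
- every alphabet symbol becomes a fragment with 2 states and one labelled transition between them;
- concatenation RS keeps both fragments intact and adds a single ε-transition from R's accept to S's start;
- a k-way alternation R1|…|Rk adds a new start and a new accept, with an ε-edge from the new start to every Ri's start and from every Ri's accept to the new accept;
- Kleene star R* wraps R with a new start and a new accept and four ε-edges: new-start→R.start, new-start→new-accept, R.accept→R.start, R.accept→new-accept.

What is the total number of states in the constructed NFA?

18

By structural recursion:
Each of the 6 symbol leaves contributes a 2-state fragment.
  c | b | a | d — 10 states
  (c | b | a | d)* — 12 states
  ab — 4 states
  (c | b | a | d)* | ab — 18 states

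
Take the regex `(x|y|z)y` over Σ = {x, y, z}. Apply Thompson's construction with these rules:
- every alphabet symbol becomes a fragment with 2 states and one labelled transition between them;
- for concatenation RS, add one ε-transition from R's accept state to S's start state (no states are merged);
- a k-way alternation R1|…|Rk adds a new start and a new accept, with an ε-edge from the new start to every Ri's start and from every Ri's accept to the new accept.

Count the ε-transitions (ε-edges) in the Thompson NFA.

7

Bottom-up over the parse tree:
Each of the 4 symbol leaves contributes 0 ε-transitions.
  x|y|z — 6 ε-transitions
  (x|y|z)y — 7 ε-transitions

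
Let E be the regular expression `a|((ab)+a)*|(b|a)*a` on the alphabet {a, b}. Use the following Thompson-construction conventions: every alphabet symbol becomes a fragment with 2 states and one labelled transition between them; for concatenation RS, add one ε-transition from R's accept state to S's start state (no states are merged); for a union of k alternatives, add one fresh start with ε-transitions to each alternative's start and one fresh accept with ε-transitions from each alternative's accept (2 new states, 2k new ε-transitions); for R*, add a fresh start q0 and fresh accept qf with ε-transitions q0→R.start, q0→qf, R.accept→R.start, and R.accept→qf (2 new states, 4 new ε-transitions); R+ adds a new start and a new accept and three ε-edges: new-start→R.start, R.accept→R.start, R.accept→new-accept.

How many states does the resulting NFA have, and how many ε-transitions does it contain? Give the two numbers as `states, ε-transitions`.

Per subexpression:
Each of the 7 symbol leaves contributes 2 states and 0 ε-transitions.
  ab : 4 states, 1 ε-transition
  (ab)+ : 6 states, 4 ε-transitions
  (ab)+a : 8 states, 5 ε-transitions
  ((ab)+a)* : 10 states, 9 ε-transitions
  b|a : 6 states, 4 ε-transitions
  (b|a)* : 8 states, 8 ε-transitions
  (b|a)*a : 10 states, 9 ε-transitions
  a|((ab)+a)*|(b|a)*a : 24 states, 24 ε-transitions

24, 24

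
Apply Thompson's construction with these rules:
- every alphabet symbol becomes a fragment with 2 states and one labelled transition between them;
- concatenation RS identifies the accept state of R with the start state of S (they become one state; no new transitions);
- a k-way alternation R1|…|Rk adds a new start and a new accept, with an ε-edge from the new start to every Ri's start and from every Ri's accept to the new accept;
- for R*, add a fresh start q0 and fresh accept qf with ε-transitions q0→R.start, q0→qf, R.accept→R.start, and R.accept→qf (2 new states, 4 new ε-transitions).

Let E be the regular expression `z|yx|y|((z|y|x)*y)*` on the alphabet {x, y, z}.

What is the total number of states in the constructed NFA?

By structural recursion:
Each of the 8 symbol leaves contributes a 2-state fragment.
  yx → 3 states
  z|y|x → 8 states
  (z|y|x)* → 10 states
  (z|y|x)*y → 11 states
  ((z|y|x)*y)* → 13 states
  z|yx|y|((z|y|x)*y)* → 22 states

22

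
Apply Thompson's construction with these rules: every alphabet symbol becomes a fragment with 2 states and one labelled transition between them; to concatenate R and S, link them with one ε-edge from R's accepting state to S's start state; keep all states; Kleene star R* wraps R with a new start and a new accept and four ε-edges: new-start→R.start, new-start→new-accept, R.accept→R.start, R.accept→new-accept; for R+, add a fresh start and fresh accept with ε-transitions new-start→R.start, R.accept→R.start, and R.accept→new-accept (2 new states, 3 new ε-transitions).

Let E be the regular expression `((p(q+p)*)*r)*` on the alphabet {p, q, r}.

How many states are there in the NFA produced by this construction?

16

By structural recursion:
Each of the 4 symbol leaves contributes a 2-state fragment.
  q+ = 4 states
  q+p = 6 states
  (q+p)* = 8 states
  p(q+p)* = 10 states
  (p(q+p)*)* = 12 states
  (p(q+p)*)*r = 14 states
  ((p(q+p)*)*r)* = 16 states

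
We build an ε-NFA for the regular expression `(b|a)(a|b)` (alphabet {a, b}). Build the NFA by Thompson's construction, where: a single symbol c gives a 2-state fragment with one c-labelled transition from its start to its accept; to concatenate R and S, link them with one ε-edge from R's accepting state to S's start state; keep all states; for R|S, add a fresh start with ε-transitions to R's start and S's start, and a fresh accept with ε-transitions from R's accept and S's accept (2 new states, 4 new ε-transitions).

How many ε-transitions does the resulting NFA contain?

9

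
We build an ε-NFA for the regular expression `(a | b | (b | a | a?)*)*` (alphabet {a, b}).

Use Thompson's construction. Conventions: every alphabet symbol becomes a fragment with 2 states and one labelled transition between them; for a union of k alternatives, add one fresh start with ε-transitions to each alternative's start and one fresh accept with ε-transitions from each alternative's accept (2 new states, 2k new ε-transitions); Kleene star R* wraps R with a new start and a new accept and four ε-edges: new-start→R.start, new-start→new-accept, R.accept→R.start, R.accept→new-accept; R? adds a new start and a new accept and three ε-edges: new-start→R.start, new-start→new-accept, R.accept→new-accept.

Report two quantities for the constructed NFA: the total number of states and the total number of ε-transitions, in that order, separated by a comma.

20, 23

Recursing over subexpressions:
Each of the 5 symbol leaves contributes 2 states and 0 ε-transitions.
  a? : 4 states, 3 ε-transitions
  b | a | a? : 10 states, 9 ε-transitions
  (b | a | a?)* : 12 states, 13 ε-transitions
  a | b | (b | a | a?)* : 18 states, 19 ε-transitions
  (a | b | (b | a | a?)*)* : 20 states, 23 ε-transitions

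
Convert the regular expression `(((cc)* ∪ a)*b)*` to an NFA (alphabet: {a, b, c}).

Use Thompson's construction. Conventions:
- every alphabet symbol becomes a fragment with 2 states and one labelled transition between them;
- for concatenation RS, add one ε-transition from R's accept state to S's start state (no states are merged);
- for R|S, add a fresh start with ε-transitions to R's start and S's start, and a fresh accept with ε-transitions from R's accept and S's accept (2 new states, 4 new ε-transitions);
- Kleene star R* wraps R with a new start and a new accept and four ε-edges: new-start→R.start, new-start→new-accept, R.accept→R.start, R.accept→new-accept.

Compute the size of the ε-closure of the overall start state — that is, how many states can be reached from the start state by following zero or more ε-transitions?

11

Compute the ε-closure size of each fragment's start state recursively; a symbol fragment's start has no outgoing ε-edge, so its closure is just itself (size 1).
  cc → |ε-closure| equals the left operand's closure size = 1 (its accept is not ε-reachable, so the closure stops there)
  (cc)* → new start has ε-edges to the inner start and to the new accept, so |ε-closure| = 2 + 1 = 3
  (cc)* ∪ a → new start ε-reaches every alternative's start; at least one alternative accepts ε, so the union's new accept is reached too: |ε-closure| = 1 + 3 + 1 + 1 = 6
  ((cc)* ∪ a)* → |ε-closure| = 1 (new start) + 6 (body) + 1 (new accept) = 8
  ((cc)* ∪ a)*b → the left operand accepts ε, so the closure extends into the next operand (via the concat ε-link); |ε-closure| = 8 + 1 = 9
  (((cc)* ∪ a)*b)* → new start has ε-edges to the inner start and to the new accept, so |ε-closure| = 2 + 9 = 11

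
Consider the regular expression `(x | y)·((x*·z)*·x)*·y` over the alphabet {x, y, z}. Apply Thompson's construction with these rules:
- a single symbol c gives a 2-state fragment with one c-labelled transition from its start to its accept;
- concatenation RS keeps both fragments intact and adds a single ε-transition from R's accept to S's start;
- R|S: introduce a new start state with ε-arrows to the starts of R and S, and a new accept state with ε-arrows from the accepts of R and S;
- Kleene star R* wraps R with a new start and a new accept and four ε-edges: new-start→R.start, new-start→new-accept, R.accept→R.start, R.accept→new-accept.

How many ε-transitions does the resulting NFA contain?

20

Recursing over subexpressions:
Each of the 6 symbol leaves contributes 0 ε-transitions.
  x | y = 4 ε-transitions
  x* = 4 ε-transitions
  x*·z = 5 ε-transitions
  (x*·z)* = 9 ε-transitions
  (x*·z)*·x = 10 ε-transitions
  ((x*·z)*·x)* = 14 ε-transitions
  (x | y)·((x*·z)*·x)*·y = 20 ε-transitions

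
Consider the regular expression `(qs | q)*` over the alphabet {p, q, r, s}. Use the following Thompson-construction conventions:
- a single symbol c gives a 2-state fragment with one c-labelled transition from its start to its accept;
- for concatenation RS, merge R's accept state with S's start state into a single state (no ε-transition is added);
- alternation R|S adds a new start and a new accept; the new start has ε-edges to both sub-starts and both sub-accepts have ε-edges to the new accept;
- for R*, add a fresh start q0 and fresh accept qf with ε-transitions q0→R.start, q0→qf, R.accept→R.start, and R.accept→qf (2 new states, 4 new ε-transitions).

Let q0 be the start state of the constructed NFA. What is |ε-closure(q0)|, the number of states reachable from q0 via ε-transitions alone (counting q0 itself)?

Let C(F) = |ε-closure(F.start)| within fragment F, and note whether F accepts ε. Symbol fragments have C = 1 and do not accept ε. Then:
  qs — C equals the left operand's closure size = 1 (its accept is not ε-reachable, so the closure stops there)
  qs | q — new start ε-reaches every alternative's start; none of them accept ε, so the new accept is not reached: C = 1 + 1 + 1 = 3
  (qs | q)* — new start has ε-edges to the inner start and to the new accept, so C = 2 + 3 = 5

5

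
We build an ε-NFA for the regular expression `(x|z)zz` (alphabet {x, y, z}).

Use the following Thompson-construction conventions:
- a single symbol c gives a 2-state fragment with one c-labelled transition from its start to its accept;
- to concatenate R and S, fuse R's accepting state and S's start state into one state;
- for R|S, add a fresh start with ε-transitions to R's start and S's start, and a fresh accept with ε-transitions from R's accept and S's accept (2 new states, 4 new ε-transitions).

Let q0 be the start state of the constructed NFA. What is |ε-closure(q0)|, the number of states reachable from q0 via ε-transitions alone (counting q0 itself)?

Work bottom-up. For each fragment F, track |ε-closure(F.start)| and whether F's accept lies in that closure (i.e. whether F accepts ε). A single-symbol fragment has closure size 1 and does not accept ε.
  x|z — |ε-closure| = 1 + 1 + 1 = 3 (the new accept is not ε-reachable since no branch accepts ε)
  (x|z)zz — same as the first factor's closure: |ε-closure| = 3

3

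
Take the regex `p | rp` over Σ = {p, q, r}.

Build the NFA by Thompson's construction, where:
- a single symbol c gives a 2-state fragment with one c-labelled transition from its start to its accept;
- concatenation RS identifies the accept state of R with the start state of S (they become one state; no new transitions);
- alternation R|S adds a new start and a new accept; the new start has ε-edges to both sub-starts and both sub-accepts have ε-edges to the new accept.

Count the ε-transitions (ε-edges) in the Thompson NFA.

4

By structural recursion:
Each of the 3 symbol leaves contributes 0 ε-transitions.
  rp = 0 ε-transitions
  p | rp = 4 ε-transitions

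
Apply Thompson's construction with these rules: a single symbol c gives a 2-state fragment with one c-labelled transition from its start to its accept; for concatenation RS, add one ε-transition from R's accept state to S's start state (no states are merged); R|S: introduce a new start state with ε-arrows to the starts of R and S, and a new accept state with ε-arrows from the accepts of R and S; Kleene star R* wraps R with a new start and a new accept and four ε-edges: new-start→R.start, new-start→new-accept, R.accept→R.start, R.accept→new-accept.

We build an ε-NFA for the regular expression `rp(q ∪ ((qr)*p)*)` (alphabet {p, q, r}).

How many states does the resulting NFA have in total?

18

Recursing over subexpressions:
Each of the 6 symbol leaves contributes a 2-state fragment.
  qr — 4 states
  (qr)* — 6 states
  (qr)*p — 8 states
  ((qr)*p)* — 10 states
  q ∪ ((qr)*p)* — 14 states
  rp(q ∪ ((qr)*p)*) — 18 states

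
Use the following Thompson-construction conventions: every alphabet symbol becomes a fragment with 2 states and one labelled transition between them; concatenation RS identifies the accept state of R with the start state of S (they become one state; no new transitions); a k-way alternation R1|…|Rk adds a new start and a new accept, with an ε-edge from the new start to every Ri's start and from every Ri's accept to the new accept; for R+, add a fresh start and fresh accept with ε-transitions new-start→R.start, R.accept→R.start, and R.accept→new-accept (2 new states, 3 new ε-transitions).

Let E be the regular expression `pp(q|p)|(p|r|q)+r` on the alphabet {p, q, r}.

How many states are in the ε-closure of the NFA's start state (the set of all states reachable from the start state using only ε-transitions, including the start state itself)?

Let C(F) = |ε-closure(F.start)| within fragment F, and note whether F accepts ε. Symbol fragments have C = 1 and do not accept ε. Then:
  q|p : new start ε-reaches every alternative's start; none of them accept ε, so the new accept is not reached: |closure| = 1 + 1 + 1 = 3
  pp(q|p) : |closure| equals the left operand's closure size = 1 (its accept is not ε-reachable, so the closure stops there)
  p|r|q : new start ε-reaches every alternative's start; none of them accept ε, so the new accept is not reached: |closure| = 1 + 1 + 1 + 1 = 4
  (p|r|q)+ : new start ε-reaches only the body's start; the new accept needs a symbol first: |closure| = 1 + 4 = 5
  (p|r|q)+r : same as the first factor's closure: |closure| = 5
  pp(q|p)|(p|r|q)+r : |closure| = 1 + 1 + 5 = 7 (the new accept is not ε-reachable since no branch accepts ε)

7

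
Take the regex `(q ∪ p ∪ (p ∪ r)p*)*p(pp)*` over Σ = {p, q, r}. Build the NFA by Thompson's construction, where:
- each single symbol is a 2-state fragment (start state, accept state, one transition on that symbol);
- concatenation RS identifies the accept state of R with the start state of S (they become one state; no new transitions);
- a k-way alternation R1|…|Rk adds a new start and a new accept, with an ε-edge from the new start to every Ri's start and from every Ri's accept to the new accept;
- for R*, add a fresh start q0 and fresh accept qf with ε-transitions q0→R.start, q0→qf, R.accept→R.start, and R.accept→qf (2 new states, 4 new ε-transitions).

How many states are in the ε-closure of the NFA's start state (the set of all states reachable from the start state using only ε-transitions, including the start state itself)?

Let C(F) = |ε-closure(F.start)| within fragment F, and note whether F accepts ε. Symbol fragments have C = 1 and do not accept ε. Then:
  p ∪ r — |closure| = 1 + 1 + 1 = 3 (the new accept is not ε-reachable since no branch accepts ε)
  p* — |closure| = 1 (new start) + 1 (body) + 1 (new accept) = 3
  (p ∪ r)p* — |closure| equals the left operand's closure size = 3 (its accept is not ε-reachable, so the closure stops there)
  q ∪ p ∪ (p ∪ r)p* — |closure| = 1 + 1 + 1 + 3 = 6 (the new accept is not ε-reachable since no branch accepts ε)
  (q ∪ p ∪ (p ∪ r)p*)* — the star's fresh start ε-reaches both the body's start and the fresh accept: |closure| = 2 + 6 = 8
  pp — |closure| equals the left operand's closure size = 1 (its accept is not ε-reachable, so the closure stops there)
  (pp)* — the star's fresh start ε-reaches both the body's start and the fresh accept: |closure| = 2 + 1 = 3
  (q ∪ p ∪ (p ∪ r)p*)*p(pp)* — the left operand accepts ε, so the closure extends into the next operand (the shared merged state is already counted); |closure| = 8 + (1−1) = 8

8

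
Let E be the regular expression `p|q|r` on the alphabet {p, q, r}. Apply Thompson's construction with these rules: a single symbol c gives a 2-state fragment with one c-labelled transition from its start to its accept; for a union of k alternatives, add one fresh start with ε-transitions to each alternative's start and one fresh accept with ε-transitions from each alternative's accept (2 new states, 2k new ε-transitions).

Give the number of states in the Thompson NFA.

Per subexpression:
Each of the 3 symbol leaves contributes a 2-state fragment.
  p|q|r : 8 states

8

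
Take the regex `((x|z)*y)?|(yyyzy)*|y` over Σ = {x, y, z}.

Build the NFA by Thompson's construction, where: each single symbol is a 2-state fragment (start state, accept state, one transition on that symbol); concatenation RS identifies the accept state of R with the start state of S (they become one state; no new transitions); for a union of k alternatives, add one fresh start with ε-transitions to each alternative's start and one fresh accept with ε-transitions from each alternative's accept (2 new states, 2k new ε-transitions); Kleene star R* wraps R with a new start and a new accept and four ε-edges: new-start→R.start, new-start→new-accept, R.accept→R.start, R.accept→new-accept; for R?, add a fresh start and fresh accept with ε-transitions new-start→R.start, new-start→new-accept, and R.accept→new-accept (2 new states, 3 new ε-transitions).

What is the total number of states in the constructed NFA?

Building bottom-up:
Each of the 9 symbol leaves contributes a 2-state fragment.
  x|z = 6 states
  (x|z)* = 8 states
  (x|z)*y = 9 states
  ((x|z)*y)? = 11 states
  yyyzy = 6 states
  (yyyzy)* = 8 states
  ((x|z)*y)?|(yyyzy)*|y = 23 states

23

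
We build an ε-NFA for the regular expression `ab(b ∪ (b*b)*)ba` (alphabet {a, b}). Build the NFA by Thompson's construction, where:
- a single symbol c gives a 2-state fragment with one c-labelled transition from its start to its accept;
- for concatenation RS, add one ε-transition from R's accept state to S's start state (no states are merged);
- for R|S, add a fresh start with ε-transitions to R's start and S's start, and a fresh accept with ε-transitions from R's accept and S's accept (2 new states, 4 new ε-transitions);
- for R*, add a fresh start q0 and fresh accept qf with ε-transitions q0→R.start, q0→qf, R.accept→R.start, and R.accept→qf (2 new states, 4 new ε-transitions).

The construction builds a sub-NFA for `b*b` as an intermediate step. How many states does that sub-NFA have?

6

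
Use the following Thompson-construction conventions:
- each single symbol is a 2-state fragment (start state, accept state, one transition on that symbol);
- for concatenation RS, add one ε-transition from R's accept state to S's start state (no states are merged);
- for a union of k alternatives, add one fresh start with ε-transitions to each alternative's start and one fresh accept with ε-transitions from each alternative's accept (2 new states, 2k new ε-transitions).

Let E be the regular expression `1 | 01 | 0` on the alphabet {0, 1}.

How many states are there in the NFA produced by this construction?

Building bottom-up:
Each of the 4 symbol leaves contributes a 2-state fragment.
  01 : 4 states
  1 | 01 | 0 : 10 states

10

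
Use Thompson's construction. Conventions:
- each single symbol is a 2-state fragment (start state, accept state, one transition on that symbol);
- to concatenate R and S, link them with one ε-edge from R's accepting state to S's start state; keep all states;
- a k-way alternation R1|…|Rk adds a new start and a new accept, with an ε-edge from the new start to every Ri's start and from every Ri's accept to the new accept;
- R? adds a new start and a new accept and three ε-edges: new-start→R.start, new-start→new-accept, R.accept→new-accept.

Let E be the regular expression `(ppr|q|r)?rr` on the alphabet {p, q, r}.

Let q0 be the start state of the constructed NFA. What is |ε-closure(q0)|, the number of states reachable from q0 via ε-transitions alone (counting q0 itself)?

7

Compute the ε-closure size of each fragment's start state recursively; a symbol fragment's start has no outgoing ε-edge, so its closure is just itself (size 1).
  ppr : C equals the left operand's closure size = 1 (its accept is not ε-reachable, so the closure stops there)
  ppr|q|r : new start ε-reaches every alternative's start; none of them accept ε, so the new accept is not reached: C = 1 + 1 + 1 + 1 = 4
  (ppr|q|r)? : new start has ε-edges to the inner start and to the new accept, so C = 2 + 4 = 6
  (ppr|q|r)?rr : the left operand accepts ε, so the closure extends into the next operand (via the concat ε-link); C = 6 + 1 = 7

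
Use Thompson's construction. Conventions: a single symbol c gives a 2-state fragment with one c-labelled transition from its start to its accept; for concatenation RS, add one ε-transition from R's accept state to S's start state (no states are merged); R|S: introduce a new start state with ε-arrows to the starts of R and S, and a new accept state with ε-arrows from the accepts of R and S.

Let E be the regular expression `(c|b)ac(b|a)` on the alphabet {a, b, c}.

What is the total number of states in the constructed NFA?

16

Bottom-up over the parse tree:
Each of the 6 symbol leaves contributes a 2-state fragment.
  c|b — 6 states
  b|a — 6 states
  (c|b)ac(b|a) — 16 states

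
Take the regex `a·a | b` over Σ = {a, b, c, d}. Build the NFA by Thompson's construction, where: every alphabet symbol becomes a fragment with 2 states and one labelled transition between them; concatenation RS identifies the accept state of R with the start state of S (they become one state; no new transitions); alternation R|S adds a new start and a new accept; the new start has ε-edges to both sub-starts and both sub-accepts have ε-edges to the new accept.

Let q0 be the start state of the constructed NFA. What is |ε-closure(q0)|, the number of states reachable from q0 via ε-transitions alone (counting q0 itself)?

3

Compute the ε-closure size of each fragment's start state recursively; a symbol fragment's start has no outgoing ε-edge, so its closure is just itself (size 1).
  a·a — same as the first factor's closure: |ε-closure| = 1
  a·a | b — |ε-closure| = 1 + 1 + 1 = 3 (the new accept is not ε-reachable since no branch accepts ε)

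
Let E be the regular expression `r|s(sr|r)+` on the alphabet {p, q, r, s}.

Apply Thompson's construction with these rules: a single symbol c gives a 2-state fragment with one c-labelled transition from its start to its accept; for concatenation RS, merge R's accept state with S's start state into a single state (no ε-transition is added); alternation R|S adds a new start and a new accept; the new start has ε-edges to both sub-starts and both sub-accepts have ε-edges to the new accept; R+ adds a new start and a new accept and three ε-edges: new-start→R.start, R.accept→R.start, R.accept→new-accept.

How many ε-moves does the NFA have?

11

Building bottom-up:
Each of the 5 symbol leaves contributes 0 ε-transitions.
  sr = 0 ε-transitions
  sr|r = 4 ε-transitions
  (sr|r)+ = 7 ε-transitions
  s(sr|r)+ = 7 ε-transitions
  r|s(sr|r)+ = 11 ε-transitions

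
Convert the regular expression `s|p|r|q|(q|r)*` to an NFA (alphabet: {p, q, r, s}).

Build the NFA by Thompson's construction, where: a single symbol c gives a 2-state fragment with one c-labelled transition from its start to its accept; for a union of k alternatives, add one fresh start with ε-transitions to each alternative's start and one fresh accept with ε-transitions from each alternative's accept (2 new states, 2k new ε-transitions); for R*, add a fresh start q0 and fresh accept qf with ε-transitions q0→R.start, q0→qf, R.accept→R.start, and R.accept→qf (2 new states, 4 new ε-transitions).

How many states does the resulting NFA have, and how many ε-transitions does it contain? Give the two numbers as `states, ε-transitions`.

By structural recursion:
Each of the 6 symbol leaves contributes 2 states and 0 ε-transitions.
  q|r → 6 states, 4 ε-transitions
  (q|r)* → 8 states, 8 ε-transitions
  s|p|r|q|(q|r)* → 18 states, 18 ε-transitions

18, 18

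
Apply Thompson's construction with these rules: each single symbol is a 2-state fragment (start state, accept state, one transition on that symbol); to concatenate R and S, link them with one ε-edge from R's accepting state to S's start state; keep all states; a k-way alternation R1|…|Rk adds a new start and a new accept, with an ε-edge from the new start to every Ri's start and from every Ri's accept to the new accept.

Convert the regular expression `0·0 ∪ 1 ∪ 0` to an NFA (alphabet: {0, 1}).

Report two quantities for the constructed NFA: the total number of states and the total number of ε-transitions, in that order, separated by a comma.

10, 7

Per subexpression:
Each of the 4 symbol leaves contributes 2 states and 0 ε-transitions.
  0·0 — 4 states, 1 ε-transition
  0·0 ∪ 1 ∪ 0 — 10 states, 7 ε-transitions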